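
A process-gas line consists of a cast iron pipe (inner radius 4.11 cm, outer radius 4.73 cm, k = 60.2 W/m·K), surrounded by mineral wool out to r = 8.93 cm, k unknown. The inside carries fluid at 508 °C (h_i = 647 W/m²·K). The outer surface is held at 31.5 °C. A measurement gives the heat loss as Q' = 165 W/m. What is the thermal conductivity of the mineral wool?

k = 0.0351 W/m·K

ΣR = ΔT/Q' = |508 − 31.5|/165 = 2.888 m·K/W
Known resistances:
  R'_conv,in = 1/(2πr h) = 1/(2π·0.0411·647) = 0.005985 m·K/W
  R'_cast iron = ln(0.0473/0.0411)/(2πk) = 0.1405/(2π·60.2) = 3.715×10^-4 m·K/W
R_mineral wool = ΣR − ΣR_known = 2.888 − 0.006357 = 2.882 m·K/W
ln(r₂/r₁)/(2πk) = 2.882 ⇒ k = 0.6355/(2π·2.882) = 0.0351 W/m·K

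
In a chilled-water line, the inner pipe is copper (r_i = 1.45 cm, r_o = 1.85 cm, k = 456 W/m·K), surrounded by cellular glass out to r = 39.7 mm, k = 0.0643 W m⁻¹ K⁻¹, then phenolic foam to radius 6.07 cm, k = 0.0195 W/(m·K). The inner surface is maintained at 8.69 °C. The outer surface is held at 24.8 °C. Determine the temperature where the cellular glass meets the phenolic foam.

T = 14.4 °C

Series thermal resistances, inner to outer:
  R'_copper = ln(0.0185/0.0145)/(2πk) = 0.2436/(2π·456) = 8.503×10^-5 m·K/W
  R'_cellular glass = ln(0.0397/0.0185)/(2πk) = 0.7636/(2π·0.0643) = 1.890 m·K/W
  R'_phenolic foam = ln(0.0607/0.0397)/(2πk) = 0.4246/(2π·0.0195) = 3.465 m·K/W
ΣR = 8.503×10^-5 + 1.890 + 3.465 = 5.355 m·K/W
Q' = ΔT/ΣR = (8.69 °C − 24.8 °C)/5.355 = -3.008 W/m
From the inner boundary to the cellular glass/phenolic foam interface, ΣR_partial = 1.890 m·K/W.
T_interface = T_in − Q'·ΣR_partial = 8.69 °C − (-3.008)(1.890) = 14.4 °C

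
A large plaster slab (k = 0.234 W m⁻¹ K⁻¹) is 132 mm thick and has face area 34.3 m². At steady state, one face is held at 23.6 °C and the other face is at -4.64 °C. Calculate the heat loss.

Q = kA·ΔT/L = 0.234 × 34.3 × |23.6 °C − -4.64 °C| / 0.132 = 1720 W

Q = 1720 W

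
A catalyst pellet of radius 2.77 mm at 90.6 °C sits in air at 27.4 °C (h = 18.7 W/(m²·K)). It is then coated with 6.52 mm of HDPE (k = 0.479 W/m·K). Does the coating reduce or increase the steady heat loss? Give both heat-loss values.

increases: 0.114 → 0.691 W

Critical radius for a sphere: r_cr = 2k/h = 0.0512 m = 5.12 cm.
Outer radius after coating: r₂ = 0.00277 + 0.00652 = 0.00929 m.
Since r₁ < r_cr and r₂ ≤ r_cr, the coating moves toward the maximum at r_cr — heat loss rises.
Bare: R = 1/(4πr₁²h) = 554.6 K/W; Q = 63.2/554.6 = 0.114 W.
Coated: R = R_cond + R_conv = 91.40 K/W; Q = 63.2/91.40 = 0.691 W.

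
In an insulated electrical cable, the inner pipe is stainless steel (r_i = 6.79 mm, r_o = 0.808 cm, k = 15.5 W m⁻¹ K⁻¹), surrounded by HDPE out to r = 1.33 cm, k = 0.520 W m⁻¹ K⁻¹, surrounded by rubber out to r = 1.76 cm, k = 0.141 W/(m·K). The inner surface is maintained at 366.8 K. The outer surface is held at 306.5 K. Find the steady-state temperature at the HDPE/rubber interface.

T = 347.0 K

Treat each layer as a resistance in series:
  R'_stainless steel = ln(0.00808/0.00679)/(2πk) = 0.1739/(2π·15.5) = 0.001786 m·K/W
  R'_HDPE = ln(0.0133/0.00808)/(2πk) = 0.4984/(2π·0.520) = 0.1525 m·K/W
  R'_rubber = ln(0.0176/0.0133)/(2πk) = 0.2801/(2π·0.141) = 0.3162 m·K/W
ΣR = 0.001786 + 0.1525 + 0.3162 = 0.4705 m·K/W
Q' = ΔT/ΣR = (366.8 K − 306.5 K)/0.4705 = 128.2 W/m
From the inner boundary to the HDPE/rubber interface, ΣR_partial = 0.1543 m·K/W.
T_interface = T_in − Q'·ΣR_partial = 366.8 K − (128.2)(0.1543) = 347.0 K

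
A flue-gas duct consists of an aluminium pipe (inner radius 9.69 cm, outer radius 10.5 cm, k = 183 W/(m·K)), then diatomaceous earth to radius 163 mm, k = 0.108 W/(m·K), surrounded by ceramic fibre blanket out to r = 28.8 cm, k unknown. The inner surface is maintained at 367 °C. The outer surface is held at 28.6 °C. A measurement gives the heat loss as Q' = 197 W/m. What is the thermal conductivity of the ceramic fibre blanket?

k = 0.0847 W/m·K

ΣR = ΔT/Q' = |367 − 28.6|/197 = 1.718 m·K/W
Known resistances:
  R'_aluminium = ln(0.105/0.0969)/(2πk) = 0.08028/(2π·183) = 6.982×10^-5 m·K/W
  R'_diatomaceous earth = ln(0.163/0.105)/(2πk) = 0.4398/(2π·0.108) = 0.6481 m·K/W
R_ceramic fibre blanket = ΣR − ΣR_known = 1.718 − 0.6482 = 1.070 m·K/W
ln(r₂/r₁)/(2πk) = 1.070 ⇒ k = 0.5692/(2π·1.070) = 0.0847 W/m·K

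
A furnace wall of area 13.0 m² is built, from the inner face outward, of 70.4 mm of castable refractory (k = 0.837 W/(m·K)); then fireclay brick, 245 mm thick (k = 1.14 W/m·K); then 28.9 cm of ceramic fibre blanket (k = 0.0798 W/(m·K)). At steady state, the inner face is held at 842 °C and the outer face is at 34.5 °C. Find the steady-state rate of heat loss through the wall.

Q = 2680 W

Treat each layer as a resistance in series:
  R_castable refractory = L/(kA) = 0.0704/(0.837·13.0) = 0.006470 K/W
  R_fireclay brick = L/(kA) = 0.245/(1.14·13.0) = 0.01653 K/W
  R_ceramic fibre blanket = L/(kA) = 0.289/(0.0798·13.0) = 0.2786 K/W
ΣR = 0.006470 + 0.01653 + 0.2786 = 0.3016 K/W
Q = ΔT/ΣR = (842 °C − 34.5 °C)/0.3016 = 2680 W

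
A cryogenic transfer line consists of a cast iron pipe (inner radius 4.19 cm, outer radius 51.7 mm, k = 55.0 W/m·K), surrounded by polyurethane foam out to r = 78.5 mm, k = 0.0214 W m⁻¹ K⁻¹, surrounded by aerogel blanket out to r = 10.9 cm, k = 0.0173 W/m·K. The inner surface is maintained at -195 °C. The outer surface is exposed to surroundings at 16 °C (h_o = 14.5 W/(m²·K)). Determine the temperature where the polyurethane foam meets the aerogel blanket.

T = -89.7 °C

Series thermal resistances, inner to outer:
  R'_cast iron = ln(0.0517/0.0419)/(2πk) = 0.2102/(2π·55.0) = 6.082×10^-4 m·K/W
  R'_polyurethane foam = ln(0.0785/0.0517)/(2πk) = 0.4176/(2π·0.0214) = 3.106 m·K/W
  R'_aerogel blanket = ln(0.109/0.0785)/(2πk) = 0.3282/(2π·0.0173) = 3.020 m·K/W
  R'_conv,out = 1/(2πr h) = 1/(2π·0.109·14.5) = 0.1007 m·K/W
ΣR = 6.082×10^-4 + 3.106 + 3.020 + 0.1007 = 6.227 m·K/W
Q' = ΔT/ΣR = (-195 °C − 16 °C)/6.227 = -33.88 W/m
From the inner boundary to the polyurethane foam/aerogel blanket interface, ΣR_partial = 3.107 m·K/W.
T_interface = T_in − Q'·ΣR_partial = -195 °C − (-33.88)(3.107) = -89.7 °C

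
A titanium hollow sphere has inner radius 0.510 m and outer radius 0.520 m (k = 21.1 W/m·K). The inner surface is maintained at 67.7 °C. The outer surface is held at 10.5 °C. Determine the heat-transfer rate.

Q = 4.02×10^5 W

Q = 4πk·ΔT/(1/r₁ − 1/r₂) = 4π × 21.1 × 57.2 / (1/0.510 − 1/0.520) = 4.02×10^5 W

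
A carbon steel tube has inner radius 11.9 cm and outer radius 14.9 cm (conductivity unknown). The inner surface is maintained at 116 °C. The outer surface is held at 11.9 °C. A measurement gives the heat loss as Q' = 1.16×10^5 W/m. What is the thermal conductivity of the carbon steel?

k = 39.9 W/m·K

ΣR = ΔT/Q' = |116 − 11.9|/1.16×10^5 = 8.974×10^-4 m·K/W
ln(r₂/r₁)/(2πk) = 8.974×10^-4 ⇒ k = 0.2248/(2π·8.974×10^-4) = 39.9 W/m·K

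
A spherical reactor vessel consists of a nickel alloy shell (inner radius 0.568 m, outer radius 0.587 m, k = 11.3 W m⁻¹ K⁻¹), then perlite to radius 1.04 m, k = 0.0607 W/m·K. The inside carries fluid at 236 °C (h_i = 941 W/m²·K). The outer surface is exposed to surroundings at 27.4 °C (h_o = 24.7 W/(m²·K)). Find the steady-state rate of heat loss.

Q = 214 W

Treat each layer as a resistance in series:
  R_conv,in = 1/(4πr²h) = 1/(4π·0.568²·941) = 2.621×10^-4 K/W
  R_nickel alloy = (1/0.568 − 1/0.587)/(4πk) = 0.05699/(4π·11.3) = 4.013×10^-4 K/W
  R_perlite = (1/0.587 − 1/1.04)/(4πk) = 0.7420/(4π·0.0607) = 0.9728 K/W
  R_conv,out = 1/(4πr²h) = 1/(4π·1.04²·24.7) = 0.002979 K/W
ΣR = 2.621×10^-4 + 4.013×10^-4 + 0.9728 + 0.002979 = 0.9764 K/W
Q = ΔT/ΣR = (236 °C − 27.4 °C)/0.9764 = 214 W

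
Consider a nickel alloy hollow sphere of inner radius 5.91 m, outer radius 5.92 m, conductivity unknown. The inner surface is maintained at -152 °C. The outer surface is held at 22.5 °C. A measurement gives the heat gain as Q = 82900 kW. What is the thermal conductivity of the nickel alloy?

k = 10.8 W/m·K

ΣR = ΔT/Q = |-152 − 22.5|/8.29×10^7 = 2.105×10^-6 K/W
(1/r₁−1/r₂)/(4πk) = 2.105×10^-6 ⇒ k = 2.858×10^-4/(4π·2.105×10^-6) = 10.8 W/m·K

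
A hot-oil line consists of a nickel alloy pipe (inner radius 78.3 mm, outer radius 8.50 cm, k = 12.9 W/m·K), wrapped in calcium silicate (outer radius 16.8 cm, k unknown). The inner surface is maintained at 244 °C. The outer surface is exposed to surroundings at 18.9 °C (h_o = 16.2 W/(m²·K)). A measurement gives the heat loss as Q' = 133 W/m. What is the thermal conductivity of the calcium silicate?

k = 0.0664 W/m·K

ΣR = ΔT/Q' = |244 − 18.9|/133 = 1.692 m·K/W
Known resistances:
  R'_nickel alloy = ln(0.0850/0.0783)/(2πk) = 0.08210/(2π·12.9) = 0.001013 m·K/W
  R'_conv,out = 1/(2πr h) = 1/(2π·0.168·16.2) = 0.05848 m·K/W
R_calcium silicate = ΣR − ΣR_known = 1.692 − 0.05949 = 1.633 m·K/W
ln(r₂/r₁)/(2πk) = 1.633 ⇒ k = 0.6813/(2π·1.633) = 0.0664 W/m·K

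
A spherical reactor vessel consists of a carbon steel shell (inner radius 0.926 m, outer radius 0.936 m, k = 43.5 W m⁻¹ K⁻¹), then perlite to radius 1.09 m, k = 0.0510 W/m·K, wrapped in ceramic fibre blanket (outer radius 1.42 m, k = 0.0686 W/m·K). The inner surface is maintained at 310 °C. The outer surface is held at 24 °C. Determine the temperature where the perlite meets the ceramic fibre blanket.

T = 170 °C

Series thermal resistances, inner to outer:
  R_carbon steel = (1/0.926 − 1/0.936)/(4πk) = 0.01154/(4π·43.5) = 2.111×10^-5 K/W
  R_perlite = (1/0.936 − 1/1.09)/(4πk) = 0.1509/(4π·0.0510) = 0.2355 K/W
  R_ceramic fibre blanket = (1/1.09 − 1/1.42)/(4πk) = 0.2132/(4π·0.0686) = 0.2473 K/W
ΣR = 2.111×10^-5 + 0.2355 + 0.2473 = 0.4828 K/W
Q = ΔT/ΣR = (310 °C − 24 °C)/0.4828 = 592.4 W
From the inner boundary to the perlite/ceramic fibre blanket interface, ΣR_partial = 0.2355 K/W.
T_interface = T_in − Q·ΣR_partial = 310 °C − (592.4)(0.2355) = 170 °C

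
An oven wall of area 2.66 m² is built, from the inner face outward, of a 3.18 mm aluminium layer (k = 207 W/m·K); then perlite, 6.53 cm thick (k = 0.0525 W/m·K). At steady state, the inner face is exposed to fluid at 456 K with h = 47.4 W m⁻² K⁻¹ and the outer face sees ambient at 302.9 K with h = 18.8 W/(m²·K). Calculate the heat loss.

Resistance network (inner→outer):
  R_conv,in = 1/(hA) = 1/(47.4·2.66) = 0.007931 K/W
  R_aluminium = L/(kA) = 0.00318/(207·2.66) = 5.775×10^-6 K/W
  R_perlite = L/(kA) = 0.0653/(0.0525·2.66) = 0.4676 K/W
  R_conv,out = 1/(hA) = 1/(18.8·2.66) = 0.02000 K/W
ΣR = 0.007931 + 5.775×10^-6 + 0.4676 + 0.02000 = 0.4955 K/W
Q = ΔT/ΣR = (456 K − 302.9 K)/0.4955 = 309 W

Q = 309 W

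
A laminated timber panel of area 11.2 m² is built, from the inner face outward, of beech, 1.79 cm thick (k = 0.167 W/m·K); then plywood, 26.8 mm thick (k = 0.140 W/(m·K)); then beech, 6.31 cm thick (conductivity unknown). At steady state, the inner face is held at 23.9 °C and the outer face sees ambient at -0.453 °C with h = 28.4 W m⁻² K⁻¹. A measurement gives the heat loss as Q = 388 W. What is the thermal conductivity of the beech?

ΣR = ΔT/Q = |23.9 − -0.453|/388 = 0.06277 K/W
Known resistances:
  R_beech = L/(kA) = 0.0179/(0.167·11.2) = 0.009570 K/W
  R_plywood = L/(kA) = 0.0268/(0.140·11.2) = 0.01709 K/W
  R_conv,out = 1/(hA) = 1/(28.4·11.2) = 0.003144 K/W
R_beech = ΣR − ΣR_known = 0.06277 − 0.02980 = 0.03297 K/W
L/(kA) = 0.03297 ⇒ k = 0.0631/(0.03297·11.2) = 0.171 W/m·K

k = 0.171 W/m·K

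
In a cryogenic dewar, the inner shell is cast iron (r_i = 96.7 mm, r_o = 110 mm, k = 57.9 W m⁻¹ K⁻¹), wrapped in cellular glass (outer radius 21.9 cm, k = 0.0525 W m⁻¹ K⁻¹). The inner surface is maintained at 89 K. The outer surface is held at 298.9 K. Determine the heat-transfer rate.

Q = 30.6 W

Series thermal resistances, inner to outer:
  R_cast iron = (1/0.0967 − 1/0.110)/(4πk) = 1.250/(4π·57.9) = 0.001718 K/W
  R_cellular glass = (1/0.110 − 1/0.219)/(4πk) = 4.525/(4π·0.0525) = 6.858 K/W
ΣR = 0.001718 + 6.858 = 6.860 K/W
Q = ΔT/ΣR = (89 K − 298.9 K)/6.860 = -30.6 W
(Negative Q ⇒ heat flows inward; heat gain = 30.6 W.)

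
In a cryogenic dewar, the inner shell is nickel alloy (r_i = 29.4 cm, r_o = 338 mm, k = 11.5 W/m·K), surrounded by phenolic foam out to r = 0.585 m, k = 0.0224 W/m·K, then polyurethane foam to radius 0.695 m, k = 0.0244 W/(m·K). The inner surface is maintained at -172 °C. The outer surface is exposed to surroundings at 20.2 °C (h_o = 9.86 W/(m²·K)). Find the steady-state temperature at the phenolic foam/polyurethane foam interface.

Series thermal resistances, inner to outer:
  R_nickel alloy = (1/0.294 − 1/0.338)/(4πk) = 0.4428/(4π·11.5) = 0.003064 K/W
  R_phenolic foam = (1/0.338 − 1/0.585)/(4πk) = 1.249/(4π·0.0224) = 4.438 K/W
  R_polyurethane foam = (1/0.585 − 1/0.695)/(4πk) = 0.2706/(4π·0.0244) = 0.8824 K/W
  R_conv,out = 1/(4πr²h) = 1/(4π·0.695²·9.86) = 0.01671 K/W
ΣR = 0.003064 + 4.438 + 0.8824 + 0.01671 = 5.340 K/W
Q = ΔT/ΣR = (-172 °C − 20.2 °C)/5.340 = -35.99 W
From the inner boundary to the phenolic foam/polyurethane foam interface, ΣR_partial = 4.441 K/W.
T_interface = T_in − Q·ΣR_partial = -172 °C − (-35.99)(4.441) = -12.2 °C

T = -12.2 °C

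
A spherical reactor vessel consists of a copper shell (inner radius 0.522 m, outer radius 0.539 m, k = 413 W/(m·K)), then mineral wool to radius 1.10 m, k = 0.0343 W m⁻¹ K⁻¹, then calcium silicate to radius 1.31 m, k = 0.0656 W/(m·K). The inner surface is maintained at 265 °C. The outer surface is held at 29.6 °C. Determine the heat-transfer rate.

Series thermal resistances, inner to outer:
  R_copper = (1/0.522 − 1/0.539)/(4πk) = 0.06042/(4π·413) = 1.164×10^-5 K/W
  R_mineral wool = (1/0.539 − 1/1.10)/(4πk) = 0.9462/(4π·0.0343) = 2.195 K/W
  R_calcium silicate = (1/1.10 − 1/1.31)/(4πk) = 0.1457/(4π·0.0656) = 0.1768 K/W
ΣR = 1.164×10^-5 + 2.195 + 0.1768 = 2.372 K/W
Q = ΔT/ΣR = (265 °C − 29.6 °C)/2.372 = 99.2 W

Q = 99.2 W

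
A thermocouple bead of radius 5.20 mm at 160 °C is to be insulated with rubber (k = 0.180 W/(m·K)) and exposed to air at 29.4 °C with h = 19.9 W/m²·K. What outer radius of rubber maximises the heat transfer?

For a sphere, r_cr = 2k_ins/h = 2·0.180/19.9 = 0.0181 m = 1.81 cm

r_cr = 1.81 cm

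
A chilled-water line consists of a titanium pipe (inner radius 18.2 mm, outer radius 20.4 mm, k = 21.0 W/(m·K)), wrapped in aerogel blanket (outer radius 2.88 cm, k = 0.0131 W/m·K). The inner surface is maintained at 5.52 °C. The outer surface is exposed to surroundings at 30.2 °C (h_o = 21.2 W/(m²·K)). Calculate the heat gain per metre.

Treat each layer as a resistance in series:
  R'_titanium = ln(0.0204/0.0182)/(2πk) = 0.1141/(2π·21.0) = 8.648×10^-4 m·K/W
  R'_aerogel blanket = ln(0.0288/0.0204)/(2πk) = 0.3448/(2π·0.0131) = 4.190 m·K/W
  R'_conv,out = 1/(2πr h) = 1/(2π·0.0288·21.2) = 0.2607 m·K/W
ΣR = 8.648×10^-4 + 4.190 + 0.2607 = 4.452 m·K/W
Q' = ΔT/ΣR = (5.52 °C − 30.2 °C)/4.452 = -5.54 W/m
(Negative Q' ⇒ heat flows inward; heat gain = 5.54 W/m.)

Q' = 5.54 W/m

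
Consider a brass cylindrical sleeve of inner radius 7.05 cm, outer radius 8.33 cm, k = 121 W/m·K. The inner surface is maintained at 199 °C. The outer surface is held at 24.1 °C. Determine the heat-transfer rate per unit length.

Q' = 2πk·ΔT/ln(r₂/r₁) = 2π × 121 × 174.9 / ln(0.0833/0.0705) = 7.97×10^5 W/m

Q' = 7.97×10^5 W/m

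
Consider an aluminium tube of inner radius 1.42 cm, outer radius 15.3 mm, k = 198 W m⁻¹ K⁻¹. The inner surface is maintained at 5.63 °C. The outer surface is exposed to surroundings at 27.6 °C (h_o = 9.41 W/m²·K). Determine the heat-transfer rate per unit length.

Q' = 19.9 W/m

Series thermal resistances, inner to outer:
  R'_aluminium = ln(0.0153/0.0142)/(2πk) = 0.07461/(2π·198) = 5.997×10^-5 m·K/W
  R'_conv,out = 1/(2πr h) = 1/(2π·0.0153·9.41) = 1.105 m·K/W
ΣR = 5.997×10^-5 + 1.105 = 1.105 m·K/W
Q' = ΔT/ΣR = (5.63 °C − 27.6 °C)/1.105 = -19.9 W/m
(Negative Q' ⇒ heat flows inward; heat gain = 19.9 W/m.)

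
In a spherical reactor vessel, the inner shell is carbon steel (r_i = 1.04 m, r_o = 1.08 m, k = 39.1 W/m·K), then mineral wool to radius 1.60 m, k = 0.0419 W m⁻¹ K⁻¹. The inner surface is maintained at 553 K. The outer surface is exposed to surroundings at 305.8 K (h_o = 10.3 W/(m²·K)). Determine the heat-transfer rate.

Q = 430 W

Resistance network (inner→outer):
  R_carbon steel = (1/1.04 − 1/1.08)/(4πk) = 0.03561/(4π·39.1) = 7.248×10^-5 K/W
  R_mineral wool = (1/1.08 − 1/1.60)/(4πk) = 0.3009/(4π·0.0419) = 0.5715 K/W
  R_conv,out = 1/(4πr²h) = 1/(4π·1.60²·10.3) = 0.003018 K/W
ΣR = 7.248×10^-5 + 0.5715 + 0.003018 = 0.5746 K/W
Q = ΔT/ΣR = (553 K − 305.8 K)/0.5746 = 430 W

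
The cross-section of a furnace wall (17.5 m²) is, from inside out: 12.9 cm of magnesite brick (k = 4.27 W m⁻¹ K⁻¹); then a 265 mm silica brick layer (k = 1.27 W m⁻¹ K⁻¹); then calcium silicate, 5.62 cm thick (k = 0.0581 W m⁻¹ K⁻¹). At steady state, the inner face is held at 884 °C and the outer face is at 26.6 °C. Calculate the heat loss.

Q = 12400 W

Resistance network (inner→outer):
  R_magnesite brick = L/(kA) = 0.129/(4.27·17.5) = 0.001726 K/W
  R_silica brick = L/(kA) = 0.265/(1.27·17.5) = 0.01192 K/W
  R_calcium silicate = L/(kA) = 0.0562/(0.0581·17.5) = 0.05527 K/W
ΣR = 0.001726 + 0.01192 + 0.05527 = 0.06892 K/W
Q = ΔT/ΣR = (884 °C − 26.6 °C)/0.06892 = 12400 W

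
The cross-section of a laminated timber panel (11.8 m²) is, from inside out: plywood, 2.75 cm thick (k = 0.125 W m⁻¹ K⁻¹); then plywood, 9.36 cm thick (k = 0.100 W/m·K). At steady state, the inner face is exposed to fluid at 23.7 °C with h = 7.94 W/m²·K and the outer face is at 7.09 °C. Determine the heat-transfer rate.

Treat each layer as a resistance in series:
  R_conv,in = 1/(hA) = 1/(7.94·11.8) = 0.01067 K/W
  R_plywood = L/(kA) = 0.0275/(0.125·11.8) = 0.01864 K/W
  R_plywood = L/(kA) = 0.0936/(0.100·11.8) = 0.07932 K/W
ΣR = 0.01067 + 0.01864 + 0.07932 = 0.1086 K/W
Q = ΔT/ΣR = (23.7 °C − 7.09 °C)/0.1086 = 153 W

Q = 153 W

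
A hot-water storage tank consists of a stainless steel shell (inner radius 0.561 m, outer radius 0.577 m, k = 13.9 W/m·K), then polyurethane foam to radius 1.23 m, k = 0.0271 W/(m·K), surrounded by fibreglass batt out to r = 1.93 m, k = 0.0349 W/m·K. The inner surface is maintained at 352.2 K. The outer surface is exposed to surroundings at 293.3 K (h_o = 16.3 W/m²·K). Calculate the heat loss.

Q = 17.4 W

Series thermal resistances, inner to outer:
  R_stainless steel = (1/0.561 − 1/0.577)/(4πk) = 0.04943/(4π·13.9) = 2.830×10^-4 K/W
  R_polyurethane foam = (1/0.577 − 1/1.23)/(4πk) = 0.9201/(4π·0.0271) = 2.702 K/W
  R_fibreglass batt = (1/1.23 − 1/1.93)/(4πk) = 0.2949/(4π·0.0349) = 0.6724 K/W
  R_conv,out = 1/(4πr²h) = 1/(4π·1.93²·16.3) = 0.001311 K/W
ΣR = 2.830×10^-4 + 2.702 + 0.6724 + 0.001311 = 3.376 K/W
Q = ΔT/ΣR = (352.2 K − 293.3 K)/3.376 = 17.4 W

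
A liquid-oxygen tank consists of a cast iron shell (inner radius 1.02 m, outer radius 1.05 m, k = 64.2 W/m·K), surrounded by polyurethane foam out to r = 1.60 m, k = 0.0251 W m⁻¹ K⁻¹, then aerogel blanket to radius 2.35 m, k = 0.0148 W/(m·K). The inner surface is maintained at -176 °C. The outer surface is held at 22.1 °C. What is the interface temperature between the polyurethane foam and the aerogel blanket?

T = -78.6 °C

Series thermal resistances, inner to outer:
  R_cast iron = (1/1.02 − 1/1.05)/(4πk) = 0.02801/(4π·64.2) = 3.472×10^-5 K/W
  R_polyurethane foam = (1/1.05 − 1/1.60)/(4πk) = 0.3274/(4π·0.0251) = 1.038 K/W
  R_aerogel blanket = (1/1.60 − 1/2.35)/(4πk) = 0.1995/(4π·0.0148) = 1.073 K/W
ΣR = 3.472×10^-5 + 1.038 + 1.073 = 2.111 K/W
Q = ΔT/ΣR = (-176 °C − 22.1 °C)/2.111 = -93.84 W
From the inner boundary to the polyurethane foam/aerogel blanket interface, ΣR_partial = 1.038 K/W.
T_interface = T_in − Q·ΣR_partial = -176 °C − (-93.84)(1.038) = -78.6 °C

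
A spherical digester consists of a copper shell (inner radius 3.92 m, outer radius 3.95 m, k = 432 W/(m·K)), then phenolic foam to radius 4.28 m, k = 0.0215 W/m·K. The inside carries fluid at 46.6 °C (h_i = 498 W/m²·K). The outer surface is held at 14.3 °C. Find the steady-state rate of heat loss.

Resistance network (inner→outer):
  R_conv,in = 1/(4πr²h) = 1/(4π·3.92²·498) = 1.040×10^-5 K/W
  R_copper = (1/3.92 − 1/3.95)/(4πk) = 0.001937/(4π·432) = 3.569×10^-7 K/W
  R_phenolic foam = (1/3.95 − 1/4.28)/(4πk) = 0.01952/(4π·0.0215) = 0.07225 K/W
ΣR = 1.040×10^-5 + 3.569×10^-7 + 0.07225 = 0.07226 K/W
Q = ΔT/ΣR = (46.6 °C − 14.3 °C)/0.07226 = 447 W

Q = 447 W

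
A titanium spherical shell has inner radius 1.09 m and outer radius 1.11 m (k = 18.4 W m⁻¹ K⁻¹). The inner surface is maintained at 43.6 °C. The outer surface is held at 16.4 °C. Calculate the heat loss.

Q = 380 kW

Q = 4πk·ΔT/(1/r₁ − 1/r₂) = 4π × 18.4 × 27.2 / (1/1.09 − 1/1.11) = 3.80×10^5 W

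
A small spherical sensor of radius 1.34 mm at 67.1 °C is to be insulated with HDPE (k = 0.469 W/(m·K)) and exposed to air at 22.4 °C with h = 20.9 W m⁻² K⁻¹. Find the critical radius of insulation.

For a sphere, r_cr = 2k_ins/h = 2·0.469/20.9 = 0.0449 m = 4.49 cm

r_cr = 4.49 cm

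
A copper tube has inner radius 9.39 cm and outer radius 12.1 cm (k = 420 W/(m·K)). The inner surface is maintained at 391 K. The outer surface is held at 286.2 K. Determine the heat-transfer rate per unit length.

Q' = 2πk·ΔT/ln(r₂/r₁) = 2π × 420 × 104.8 / ln(0.121/0.0939) = 1.09×10^6 W/m

Q' = 1090 kW/m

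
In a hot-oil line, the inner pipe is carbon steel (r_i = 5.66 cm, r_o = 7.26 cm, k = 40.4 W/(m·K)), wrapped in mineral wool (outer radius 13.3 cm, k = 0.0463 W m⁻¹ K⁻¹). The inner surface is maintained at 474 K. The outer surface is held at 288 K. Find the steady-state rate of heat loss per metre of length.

Series thermal resistances, inner to outer:
  R'_carbon steel = ln(0.0726/0.0566)/(2πk) = 0.2490/(2π·40.4) = 9.808×10^-4 m·K/W
  R'_mineral wool = ln(0.133/0.0726)/(2πk) = 0.6054/(2π·0.0463) = 2.081 m·K/W
ΣR = 9.808×10^-4 + 2.081 = 2.082 m·K/W
Q' = ΔT/ΣR = (474 K − 288 K)/2.082 = 89.3 W/m

Q' = 89.3 W/m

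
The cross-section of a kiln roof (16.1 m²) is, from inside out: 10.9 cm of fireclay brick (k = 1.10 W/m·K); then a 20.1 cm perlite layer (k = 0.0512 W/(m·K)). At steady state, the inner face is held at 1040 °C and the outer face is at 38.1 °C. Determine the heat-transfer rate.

Q = 4.01 kW

Resistance network (inner→outer):
  R_fireclay brick = L/(kA) = 0.109/(1.10·16.1) = 0.006155 K/W
  R_perlite = L/(kA) = 0.201/(0.0512·16.1) = 0.2438 K/W
ΣR = 0.006155 + 0.2438 = 0.2500 K/W
Q = ΔT/ΣR = (1040 °C − 38.1 °C)/0.2500 = 4010 W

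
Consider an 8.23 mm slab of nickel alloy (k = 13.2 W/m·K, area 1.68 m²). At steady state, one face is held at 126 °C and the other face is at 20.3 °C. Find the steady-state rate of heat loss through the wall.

Q = kA·ΔT/L = 13.2 × 1.68 × |126 °C − 20.3 °C| / 0.00823 = 2.85×10^5 W

Q = 2.85×10^5 W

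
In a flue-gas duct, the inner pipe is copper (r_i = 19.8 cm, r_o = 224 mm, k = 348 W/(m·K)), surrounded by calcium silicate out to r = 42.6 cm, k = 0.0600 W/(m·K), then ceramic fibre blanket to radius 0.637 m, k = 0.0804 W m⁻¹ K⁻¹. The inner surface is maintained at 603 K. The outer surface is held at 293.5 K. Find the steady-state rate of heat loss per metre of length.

Q' = 124 W/m

Series thermal resistances, inner to outer:
  R'_copper = ln(0.224/0.198)/(2πk) = 0.1234/(2π·348) = 5.643×10^-5 m·K/W
  R'_calcium silicate = ln(0.426/0.224)/(2πk) = 0.6428/(2π·0.0600) = 1.705 m·K/W
  R'_ceramic fibre blanket = ln(0.637/0.426)/(2πk) = 0.4023/(2π·0.0804) = 0.7964 m·K/W
ΣR = 5.643×10^-5 + 1.705 + 0.7964 = 2.501 m·K/W
Q' = ΔT/ΣR = (603 K − 293.5 K)/2.501 = 124 W/m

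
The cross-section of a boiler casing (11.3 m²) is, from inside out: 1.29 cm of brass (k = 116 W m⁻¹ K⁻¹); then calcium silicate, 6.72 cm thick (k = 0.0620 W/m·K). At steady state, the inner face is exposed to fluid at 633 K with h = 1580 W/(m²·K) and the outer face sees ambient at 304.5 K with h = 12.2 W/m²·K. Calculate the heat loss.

Q = 3180 W

Treat each layer as a resistance in series:
  R_conv,in = 1/(hA) = 1/(1580·11.3) = 5.601×10^-5 K/W
  R_brass = L/(kA) = 0.0129/(116·11.3) = 9.841×10^-6 K/W
  R_calcium silicate = L/(kA) = 0.0672/(0.0620·11.3) = 0.09592 K/W
  R_conv,out = 1/(hA) = 1/(12.2·11.3) = 0.007254 K/W
ΣR = 5.601×10^-5 + 9.841×10^-6 + 0.09592 + 0.007254 = 0.1032 K/W
Q = ΔT/ΣR = (633 K − 304.5 K)/0.1032 = 3180 W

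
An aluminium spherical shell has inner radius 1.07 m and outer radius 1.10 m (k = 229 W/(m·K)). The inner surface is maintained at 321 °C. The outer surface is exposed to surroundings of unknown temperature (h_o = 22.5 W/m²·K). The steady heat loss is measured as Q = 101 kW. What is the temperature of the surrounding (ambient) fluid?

Sum the resistances:
  R_aluminium = (1/1.07 − 1/1.10)/(4πk) = 0.02549/(4π·229) = 8.857×10^-6 K/W
  R_conv,out = 1/(4πr²h) = 1/(4π·1.10²·22.5) = 0.002923 K/W
ΣR = 0.002932 K/W
ΔT = Q·ΣR = 1.01×10^5 × 0.002932 = 296.1 K
Heat flows outward, so T_out = T_in − ΔT = 321 − 296.1 = 24.9 °C

T_out = 24.9 °C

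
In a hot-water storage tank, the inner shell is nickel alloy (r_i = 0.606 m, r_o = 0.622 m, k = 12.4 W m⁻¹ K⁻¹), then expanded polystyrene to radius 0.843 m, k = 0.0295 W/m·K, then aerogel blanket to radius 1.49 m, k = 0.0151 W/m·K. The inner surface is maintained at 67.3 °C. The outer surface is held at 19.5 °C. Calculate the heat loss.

Q = 12.4 W

Resistance network (inner→outer):
  R_nickel alloy = (1/0.606 − 1/0.622)/(4πk) = 0.04245/(4π·12.4) = 2.724×10^-4 K/W
  R_expanded polystyrene = (1/0.622 − 1/0.843)/(4πk) = 0.4215/(4π·0.0295) = 1.137 K/W
  R_aerogel blanket = (1/0.843 − 1/1.49)/(4πk) = 0.5151/(4π·0.0151) = 2.715 K/W
ΣR = 2.724×10^-4 + 1.137 + 2.715 = 3.852 K/W
Q = ΔT/ΣR = (67.3 °C − 19.5 °C)/3.852 = 12.4 W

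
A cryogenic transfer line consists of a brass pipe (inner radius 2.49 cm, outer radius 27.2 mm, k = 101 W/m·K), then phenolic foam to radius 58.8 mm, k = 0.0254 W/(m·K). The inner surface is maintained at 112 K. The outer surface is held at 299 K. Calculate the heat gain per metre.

Q' = 38.7 W/m

Resistance network (inner→outer):
  R'_brass = ln(0.0272/0.0249)/(2πk) = 0.08835/(2π·101) = 1.392×10^-4 m·K/W
  R'_phenolic foam = ln(0.0588/0.0272)/(2πk) = 0.7709/(2π·0.0254) = 4.831 m·K/W
ΣR = 1.392×10^-4 + 4.831 = 4.831 m·K/W
Q' = ΔT/ΣR = (112 K − 299 K)/4.831 = -38.7 W/m
(Negative Q' ⇒ heat flows inward; heat gain = 38.7 W/m.)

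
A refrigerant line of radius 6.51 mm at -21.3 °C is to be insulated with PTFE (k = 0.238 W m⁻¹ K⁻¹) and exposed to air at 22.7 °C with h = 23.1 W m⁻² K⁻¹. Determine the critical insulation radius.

r_cr = 1.03 cm

For a cylinder, r_cr = k_ins/h = 0.238/23.1 = 0.0103 m = 1.03 cm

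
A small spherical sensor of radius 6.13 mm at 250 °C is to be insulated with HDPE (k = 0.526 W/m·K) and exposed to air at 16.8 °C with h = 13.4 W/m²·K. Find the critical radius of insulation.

For a sphere, r_cr = 2k_ins/h = 2·0.526/13.4 = 0.0785 m = 7.85 cm

r_cr = 7.85 cm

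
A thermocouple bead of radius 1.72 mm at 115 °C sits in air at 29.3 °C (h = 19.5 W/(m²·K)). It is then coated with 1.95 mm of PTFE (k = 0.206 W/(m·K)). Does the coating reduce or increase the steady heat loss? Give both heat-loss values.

Critical radius for a sphere: r_cr = 2k/h = 0.0211 m = 2.11 cm.
Outer radius after coating: r₂ = 0.00172 + 0.00195 = 0.00367 m.
Since r₁ < r_cr and r₂ ≤ r_cr, the coating moves toward the maximum at r_cr — heat loss rises.
Bare: R = 1/(4πr₁²h) = 1379 K/W; Q = 85.7/1379 = 0.0621 W.
Coated: R = R_cond + R_conv = 422.3 K/W; Q = 85.7/422.3 = 0.203 W.

increases: 0.0621 → 0.203 W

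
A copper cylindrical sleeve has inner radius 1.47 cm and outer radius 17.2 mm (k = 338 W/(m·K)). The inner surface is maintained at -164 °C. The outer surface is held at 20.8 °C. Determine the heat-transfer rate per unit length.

Q' = 2πk·ΔT/ln(r₂/r₁) = 2π × 338 × 184.8 / ln(0.0172/0.0147) = 2.50×10^6 W/m

Q' = 2500 kW/m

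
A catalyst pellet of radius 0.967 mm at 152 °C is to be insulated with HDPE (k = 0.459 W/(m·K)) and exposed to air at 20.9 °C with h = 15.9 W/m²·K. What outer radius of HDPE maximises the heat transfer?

For a sphere, r_cr = 2k_ins/h = 2·0.459/15.9 = 0.0577 m = 5.77 cm

r_cr = 5.77 cm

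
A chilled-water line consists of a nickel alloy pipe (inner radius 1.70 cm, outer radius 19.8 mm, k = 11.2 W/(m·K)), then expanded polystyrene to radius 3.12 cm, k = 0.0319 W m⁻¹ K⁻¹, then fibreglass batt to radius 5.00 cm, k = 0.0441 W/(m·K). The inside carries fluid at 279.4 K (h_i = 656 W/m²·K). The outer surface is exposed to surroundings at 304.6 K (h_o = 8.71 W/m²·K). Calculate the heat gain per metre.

Q' = 5.79 W/m

Treat each layer as a resistance in series:
  R'_conv,in = 1/(2πr h) = 1/(2π·0.0170·656) = 0.01427 m·K/W
  R'_nickel alloy = ln(0.0198/0.0170)/(2πk) = 0.1525/(2π·11.2) = 0.002167 m·K/W
  R'_expanded polystyrene = ln(0.0312/0.0198)/(2πk) = 0.4547/(2π·0.0319) = 2.269 m·K/W
  R'_fibreglass batt = ln(0.0500/0.0312)/(2πk) = 0.4716/(2π·0.0441) = 1.702 m·K/W
  R'_conv,out = 1/(2πr h) = 1/(2π·0.0500·8.71) = 0.3655 m·K/W
ΣR = 0.01427 + 0.002167 + 2.269 + 1.702 + 0.3655 = 4.353 m·K/W
Q' = ΔT/ΣR = (279.4 K − 304.6 K)/4.353 = -5.79 W/m
(Negative Q' ⇒ heat flows inward; heat gain = 5.79 W/m.)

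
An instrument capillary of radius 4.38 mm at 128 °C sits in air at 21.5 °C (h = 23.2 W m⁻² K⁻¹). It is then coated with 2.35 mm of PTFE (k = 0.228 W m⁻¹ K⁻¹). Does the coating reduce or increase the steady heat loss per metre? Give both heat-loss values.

Critical radius for a cylinder: r_cr = k/h = 0.00983 m = 0.983 cm.
Outer radius after coating: r₂ = 0.00438 + 0.00235 = 0.00673 m.
Since r₁ < r_cr and r₂ ≤ r_cr, the coating moves toward the maximum at r_cr — heat loss rises.
Bare: R = 1/(2πr₁h) = 1.566 m·K/W; Q = 106.5/1.566 = 68.0 W/m.
Coated: R = R_cond + R_conv = 1.319 m·K/W; Q = 106.5/1.319 = 80.7 W/m.

increases: 68.0 → 80.7 W/m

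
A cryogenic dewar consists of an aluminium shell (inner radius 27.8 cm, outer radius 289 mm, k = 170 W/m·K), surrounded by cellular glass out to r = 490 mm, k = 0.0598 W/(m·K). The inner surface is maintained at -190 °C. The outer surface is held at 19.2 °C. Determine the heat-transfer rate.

Series thermal resistances, inner to outer:
  R_aluminium = (1/0.278 − 1/0.289)/(4πk) = 0.1369/(4π·170) = 6.409×10^-5 K/W
  R_cellular glass = (1/0.289 − 1/0.490)/(4πk) = 1.419/(4π·0.0598) = 1.889 K/W
ΣR = 6.409×10^-5 + 1.889 = 1.889 K/W
Q = ΔT/ΣR = (-190 °C − 19.2 °C)/1.889 = -111 W
(Negative Q ⇒ heat flows inward; heat gain = 111 W.)

Q = 111 W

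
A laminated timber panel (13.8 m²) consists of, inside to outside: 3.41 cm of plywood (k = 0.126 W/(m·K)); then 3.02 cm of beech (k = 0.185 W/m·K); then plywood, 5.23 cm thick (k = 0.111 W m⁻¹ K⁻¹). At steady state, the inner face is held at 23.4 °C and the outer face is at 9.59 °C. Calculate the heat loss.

Q = 211 W

Series thermal resistances, inner to outer:
  R_plywood = L/(kA) = 0.0341/(0.126·13.8) = 0.01961 K/W
  R_beech = L/(kA) = 0.0302/(0.185·13.8) = 0.01183 K/W
  R_plywood = L/(kA) = 0.0523/(0.111·13.8) = 0.03414 K/W
ΣR = 0.01961 + 0.01183 + 0.03414 = 0.06558 K/W
Q = ΔT/ΣR = (23.4 °C − 9.59 °C)/0.06558 = 211 W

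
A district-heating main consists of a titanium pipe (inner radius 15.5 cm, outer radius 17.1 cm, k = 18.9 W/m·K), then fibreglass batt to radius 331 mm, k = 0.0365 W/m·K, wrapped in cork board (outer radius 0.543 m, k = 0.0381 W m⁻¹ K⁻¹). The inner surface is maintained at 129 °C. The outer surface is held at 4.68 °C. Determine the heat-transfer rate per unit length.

Q' = 25.1 W/m

Resistance network (inner→outer):
  R'_titanium = ln(0.171/0.155)/(2πk) = 0.09824/(2π·18.9) = 8.273×10^-4 m·K/W
  R'_fibreglass batt = ln(0.331/0.171)/(2πk) = 0.6605/(2π·0.0365) = 2.880 m·K/W
  R'_cork board = ln(0.543/0.331)/(2πk) = 0.4950/(2π·0.0381) = 2.068 m·K/W
ΣR = 8.273×10^-4 + 2.880 + 2.068 = 4.949 m·K/W
Q' = ΔT/ΣR = (129 °C − 4.68 °C)/4.949 = 25.1 W/m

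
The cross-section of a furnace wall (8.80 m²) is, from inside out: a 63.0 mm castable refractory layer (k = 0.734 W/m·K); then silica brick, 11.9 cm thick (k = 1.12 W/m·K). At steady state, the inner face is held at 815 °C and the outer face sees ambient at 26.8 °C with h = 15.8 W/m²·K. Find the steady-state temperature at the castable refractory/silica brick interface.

T = 550 °C

Treat each layer as a resistance in series:
  R_castable refractory = L/(kA) = 0.0630/(0.734·8.80) = 0.009754 K/W
  R_silica brick = L/(kA) = 0.119/(1.12·8.80) = 0.01207 K/W
  R_conv,out = 1/(hA) = 1/(15.8·8.80) = 0.007192 K/W
ΣR = 0.009754 + 0.01207 + 0.007192 = 0.02902 K/W
Q = ΔT/ΣR = (815 °C − 26.8 °C)/0.02902 = 27160 W
From the inner boundary to the castable refractory/silica brick interface, ΣR_partial = 0.009754 K/W.
T_interface = T_in − Q·ΣR_partial = 815 °C − (27160)(0.009754) = 550 °C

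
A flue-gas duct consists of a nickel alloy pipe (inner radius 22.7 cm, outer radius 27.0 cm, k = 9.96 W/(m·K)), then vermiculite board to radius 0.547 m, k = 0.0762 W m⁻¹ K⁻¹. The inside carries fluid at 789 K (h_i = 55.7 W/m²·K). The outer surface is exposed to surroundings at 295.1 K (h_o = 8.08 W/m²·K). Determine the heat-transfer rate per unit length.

Resistance network (inner→outer):
  R'_conv,in = 1/(2πr h) = 1/(2π·0.227·55.7) = 0.01259 m·K/W
  R'_nickel alloy = ln(0.270/0.227)/(2πk) = 0.1735/(2π·9.96) = 0.002772 m·K/W
  R'_vermiculite board = ln(0.547/0.270)/(2πk) = 0.7060/(2π·0.0762) = 1.475 m·K/W
  R'_conv,out = 1/(2πr h) = 1/(2π·0.547·8.08) = 0.03601 m·K/W
ΣR = 0.01259 + 0.002772 + 1.475 + 0.03601 = 1.526 m·K/W
Q' = ΔT/ΣR = (789 K − 295.1 K)/1.526 = 324 W/m

Q' = 324 W/m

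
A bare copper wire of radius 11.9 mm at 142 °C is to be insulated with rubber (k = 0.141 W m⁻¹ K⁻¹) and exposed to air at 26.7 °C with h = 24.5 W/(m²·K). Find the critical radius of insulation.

For a cylinder, r_cr = k_ins/h = 0.141/24.5 = 0.00576 m = 0.576 cm

r_cr = 0.576 cm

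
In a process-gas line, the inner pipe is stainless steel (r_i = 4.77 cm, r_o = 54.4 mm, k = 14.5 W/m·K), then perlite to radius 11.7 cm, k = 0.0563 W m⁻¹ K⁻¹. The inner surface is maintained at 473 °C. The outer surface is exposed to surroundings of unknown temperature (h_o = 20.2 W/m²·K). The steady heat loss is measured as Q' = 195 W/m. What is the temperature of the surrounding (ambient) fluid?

T_out = 37.4 °C

Sum the resistances:
  R'_stainless steel = ln(0.0544/0.0477)/(2πk) = 0.1314/(2π·14.5) = 0.001443 m·K/W
  R'_perlite = ln(0.117/0.0544)/(2πk) = 0.7658/(2π·0.0563) = 2.165 m·K/W
  R'_conv,out = 1/(2πr h) = 1/(2π·0.117·20.2) = 0.06734 m·K/W
ΣR = 2.234 m·K/W
ΔT = Q'·ΣR = 195 × 2.234 = 435.6 K
Heat flows outward, so T_out = T_in − ΔT = 473 − 435.6 = 37.4 °C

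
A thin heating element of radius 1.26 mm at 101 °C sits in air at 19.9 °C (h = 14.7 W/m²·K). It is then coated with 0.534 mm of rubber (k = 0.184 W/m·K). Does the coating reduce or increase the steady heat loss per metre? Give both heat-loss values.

increases: 9.44 → 12.8 W/m

Critical radius for a cylinder: r_cr = k/h = 0.0125 m = 1.25 cm.
Outer radius after coating: r₂ = 0.00126 + 5.34×10^-4 = 0.001794 m.
Since r₁ < r_cr and r₂ ≤ r_cr, the coating moves toward the maximum at r_cr — heat loss rises.
Bare: R = 1/(2πr₁h) = 8.593 m·K/W; Q = 81.1/8.593 = 9.44 W/m.
Coated: R = R_cond + R_conv = 6.341 m·K/W; Q = 81.1/6.341 = 12.8 W/m.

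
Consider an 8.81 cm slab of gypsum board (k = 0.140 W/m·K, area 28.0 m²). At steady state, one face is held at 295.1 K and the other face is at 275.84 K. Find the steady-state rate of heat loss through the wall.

Q = kA·ΔT/L = 0.140 × 28.0 × |295.1 K − 275.84 K| / 0.0881 = 857 W

Q = 857 W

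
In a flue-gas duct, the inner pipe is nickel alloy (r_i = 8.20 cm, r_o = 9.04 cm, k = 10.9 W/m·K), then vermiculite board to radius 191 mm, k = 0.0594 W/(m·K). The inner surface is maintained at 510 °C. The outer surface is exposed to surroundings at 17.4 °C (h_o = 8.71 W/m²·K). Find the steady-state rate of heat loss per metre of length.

Resistance network (inner→outer):
  R'_nickel alloy = ln(0.0904/0.0820)/(2πk) = 0.09753/(2π·10.9) = 0.001424 m·K/W
  R'_vermiculite board = ln(0.191/0.0904)/(2πk) = 0.7480/(2π·0.0594) = 2.004 m·K/W
  R'_conv,out = 1/(2πr h) = 1/(2π·0.191·8.71) = 0.09567 m·K/W
ΣR = 0.001424 + 2.004 + 0.09567 = 2.101 m·K/W
Q' = ΔT/ΣR = (510 °C − 17.4 °C)/2.101 = 234 W/m

Q' = 234 W/m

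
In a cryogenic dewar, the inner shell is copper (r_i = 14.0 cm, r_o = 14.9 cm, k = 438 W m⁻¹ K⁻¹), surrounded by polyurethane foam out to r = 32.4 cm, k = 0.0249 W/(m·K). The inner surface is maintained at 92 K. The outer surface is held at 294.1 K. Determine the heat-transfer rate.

Resistance network (inner→outer):
  R_copper = (1/0.140 − 1/0.149)/(4πk) = 0.4314/(4π·438) = 7.839×10^-5 K/W
  R_polyurethane foam = (1/0.149 − 1/0.324)/(4πk) = 3.625/(4π·0.0249) = 11.59 K/W
ΣR = 7.839×10^-5 + 11.59 = 11.59 K/W
Q = ΔT/ΣR = (92 K − 294.1 K)/11.59 = -17.4 W
(Negative Q ⇒ heat flows inward; heat gain = 17.4 W.)

Q = 17.4 W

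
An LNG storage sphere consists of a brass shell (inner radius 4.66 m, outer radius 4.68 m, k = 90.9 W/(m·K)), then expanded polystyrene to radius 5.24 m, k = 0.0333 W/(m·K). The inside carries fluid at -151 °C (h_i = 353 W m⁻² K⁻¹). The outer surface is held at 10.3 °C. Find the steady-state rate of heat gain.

Treat each layer as a resistance in series:
  R_conv,in = 1/(4πr²h) = 1/(4π·4.66²·353) = 1.038×10^-5 K/W
  R_brass = (1/4.66 − 1/4.68)/(4πk) = 9.171×10^-4/(4π·90.9) = 8.028×10^-7 K/W
  R_expanded polystyrene = (1/4.68 − 1/5.24)/(4πk) = 0.02284/(4π·0.0333) = 0.05457 K/W
ΣR = 1.038×10^-5 + 8.028×10^-7 + 0.05457 = 0.05458 K/W
Q = ΔT/ΣR = (-151 °C − 10.3 °C)/0.05458 = -2960 W
(Negative Q ⇒ heat flows inward; heat gain = 2960 W.)

Q = 2.96 kW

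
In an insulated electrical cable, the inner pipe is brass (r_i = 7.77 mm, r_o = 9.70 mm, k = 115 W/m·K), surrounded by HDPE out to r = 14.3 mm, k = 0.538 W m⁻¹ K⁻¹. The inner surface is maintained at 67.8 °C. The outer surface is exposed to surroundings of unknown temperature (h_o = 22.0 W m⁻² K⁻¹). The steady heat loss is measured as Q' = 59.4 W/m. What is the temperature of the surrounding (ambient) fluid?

T_out = 30.9 °C

Sum the resistances:
  R'_brass = ln(0.00970/0.00777)/(2πk) = 0.2219/(2π·115) = 3.070×10^-4 m·K/W
  R'_HDPE = ln(0.0143/0.00970)/(2πk) = 0.3881/(2π·0.538) = 0.1148 m·K/W
  R'_conv,out = 1/(2πr h) = 1/(2π·0.0143·22.0) = 0.5059 m·K/W
ΣR = 0.6210 m·K/W
ΔT = Q'·ΣR = 59.4 × 0.6210 = 36.89 K
Heat flows outward, so T_out = T_in − ΔT = 67.8 − 36.89 = 30.9 °C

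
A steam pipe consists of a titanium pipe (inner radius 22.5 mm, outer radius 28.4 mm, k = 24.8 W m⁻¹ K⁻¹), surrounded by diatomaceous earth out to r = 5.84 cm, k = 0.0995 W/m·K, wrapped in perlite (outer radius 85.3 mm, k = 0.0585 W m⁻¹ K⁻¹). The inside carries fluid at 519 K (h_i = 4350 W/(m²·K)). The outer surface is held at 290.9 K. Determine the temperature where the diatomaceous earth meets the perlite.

Resistance network (inner→outer):
  R'_conv,in = 1/(2πr h) = 1/(2π·0.0225·4350) = 0.001626 m·K/W
  R'_titanium = ln(0.0284/0.0225)/(2πk) = 0.2329/(2π·24.8) = 0.001494 m·K/W
  R'_diatomaceous earth = ln(0.0584/0.0284)/(2πk) = 0.7209/(2π·0.0995) = 1.153 m·K/W
  R'_perlite = ln(0.0853/0.0584)/(2πk) = 0.3789/(2π·0.0585) = 1.031 m·K/W
ΣR = 0.001626 + 0.001494 + 1.153 + 1.031 = 2.187 m·K/W
Q' = ΔT/ΣR = (519 K − 290.9 K)/2.187 = 104.3 W/m
From the inner boundary to the diatomaceous earth/perlite interface, ΣR_partial = 1.156 m·K/W.
T_interface = T_in − Q'·ΣR_partial = 519 K − (104.3)(1.156) = 398 K

T = 398 K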